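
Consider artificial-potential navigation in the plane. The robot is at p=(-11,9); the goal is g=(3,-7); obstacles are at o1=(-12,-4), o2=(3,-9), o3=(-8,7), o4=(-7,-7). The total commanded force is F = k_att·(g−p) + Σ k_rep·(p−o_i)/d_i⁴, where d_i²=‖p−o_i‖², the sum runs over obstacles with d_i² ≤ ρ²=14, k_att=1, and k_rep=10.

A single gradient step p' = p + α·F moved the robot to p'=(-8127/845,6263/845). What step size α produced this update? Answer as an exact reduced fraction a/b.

α = 1/10

F_att = 1·(g−p) = 1·(14,-16) = (14.0000,-16.0000)
o1: d²=170 > ρ²=14 → inactive
o2: d²=520 > ρ²=14 → inactive
o3: d²=13 ≤ ρ²=14; F_rep = 10·(-3,2)/13² = (-0.1775,0.1183)
o4: d²=272 > ρ²=14 → inactive
F = F_att + ΣF_rep = (13.8225,-15.8817)
Δp = p'−p = (1.3822,-1.5882); α = Δx/Fx = (1168/845) / (2336/169) = 1/10
check: Δy/Fy = (-1342/845) / (-2684/169) = 1/10 ✓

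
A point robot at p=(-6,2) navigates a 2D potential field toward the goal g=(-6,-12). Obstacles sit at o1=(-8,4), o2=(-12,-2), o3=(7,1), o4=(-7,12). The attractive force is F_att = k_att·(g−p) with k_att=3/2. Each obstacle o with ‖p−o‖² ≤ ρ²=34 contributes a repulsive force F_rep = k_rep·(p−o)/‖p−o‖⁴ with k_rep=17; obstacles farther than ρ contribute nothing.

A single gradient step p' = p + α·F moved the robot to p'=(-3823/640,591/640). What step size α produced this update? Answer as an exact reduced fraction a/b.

α = 1/20

F_att = 3/2·(g−p) = 3/2·(0,-14) = (0.0000,-21.0000)
o1: d²=8 ≤ ρ²=34; F_rep = 17·(2,-2)/8² = (0.5312,-0.5312)
o2: d²=52 > ρ²=34 → inactive
o3: d²=170 > ρ²=34 → inactive
o4: d²=101 > ρ²=34 → inactive
F = F_att + ΣF_rep = (0.5312,-21.5312)
Δp = p'−p = (0.0266,-1.0766); α = Δx/Fx = (17/640) / (17/32) = 1/20
check: Δy/Fy = (-689/640) / (-689/32) = 1/20 ✓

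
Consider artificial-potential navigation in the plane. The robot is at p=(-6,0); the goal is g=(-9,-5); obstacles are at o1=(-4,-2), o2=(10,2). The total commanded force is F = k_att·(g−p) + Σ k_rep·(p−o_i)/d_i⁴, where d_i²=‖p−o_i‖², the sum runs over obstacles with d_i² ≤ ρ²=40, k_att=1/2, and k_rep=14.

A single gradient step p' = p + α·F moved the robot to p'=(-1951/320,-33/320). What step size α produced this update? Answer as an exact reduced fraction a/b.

F_att = 1/2·(g−p) = 1/2·(-3,-5) = (-1.5000,-2.5000)
o1: d²=8 ≤ ρ²=40; F_rep = 14·(-2,2)/8² = (-0.4375,0.4375)
o2: d²=260 > ρ²=40 → inactive
F = F_att + ΣF_rep = (-1.9375,-2.0625)
Δp = p'−p = (-0.0969,-0.1031); α = Δx/Fx = (-31/320) / (-31/16) = 1/20
check: Δy/Fy = (-33/320) / (-33/16) = 1/20 ✓

α = 1/20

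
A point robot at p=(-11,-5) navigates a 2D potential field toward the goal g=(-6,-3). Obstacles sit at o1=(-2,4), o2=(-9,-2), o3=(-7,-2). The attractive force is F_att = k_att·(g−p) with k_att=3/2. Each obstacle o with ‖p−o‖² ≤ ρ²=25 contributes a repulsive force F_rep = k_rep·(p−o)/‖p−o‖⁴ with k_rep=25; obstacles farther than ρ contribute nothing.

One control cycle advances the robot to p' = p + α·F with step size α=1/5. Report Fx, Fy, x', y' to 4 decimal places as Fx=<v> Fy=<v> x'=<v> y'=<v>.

F_att = 3/2·(g−p) = 3/2·(5,2) = (7.5000,3.0000)
o1: d²=162 > ρ²=25 → inactive
o2: d²=13 ≤ ρ²=25; F_rep = 25·(-2,-3)/13² = (-0.2959,-0.4438)
o3: d²=25 ≤ ρ²=25; F_rep = 25·(-4,-3)/25² = (-0.1600,-0.1200)
F = F_att + ΣF_rep = (7.0441,2.4362)
p' = p + 1/5·F = (-9.5912,-4.5128)

Fx=7.0441 Fy=2.4362 x'=-9.5912 y'=-4.5128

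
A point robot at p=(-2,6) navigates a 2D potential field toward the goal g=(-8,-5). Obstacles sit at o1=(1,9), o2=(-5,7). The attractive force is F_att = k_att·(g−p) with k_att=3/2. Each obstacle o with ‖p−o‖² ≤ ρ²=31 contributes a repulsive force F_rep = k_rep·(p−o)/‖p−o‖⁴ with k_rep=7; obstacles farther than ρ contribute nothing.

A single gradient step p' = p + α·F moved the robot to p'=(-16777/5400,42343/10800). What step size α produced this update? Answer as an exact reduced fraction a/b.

α = 1/8

F_att = 3/2·(g−p) = 3/2·(-6,-11) = (-9.0000,-16.5000)
o1: d²=18 ≤ ρ²=31; F_rep = 7·(-3,-3)/18² = (-0.0648,-0.0648)
o2: d²=10 ≤ ρ²=31; F_rep = 7·(3,-1)/10² = (0.2100,-0.0700)
F = F_att + ΣF_rep = (-8.8548,-16.6348)
Δp = p'−p = (-1.1069,-2.0794); α = Δx/Fx = (-5977/5400) / (-5977/675) = 1/8
check: Δy/Fy = (-22457/10800) / (-22457/1350) = 1/8 ✓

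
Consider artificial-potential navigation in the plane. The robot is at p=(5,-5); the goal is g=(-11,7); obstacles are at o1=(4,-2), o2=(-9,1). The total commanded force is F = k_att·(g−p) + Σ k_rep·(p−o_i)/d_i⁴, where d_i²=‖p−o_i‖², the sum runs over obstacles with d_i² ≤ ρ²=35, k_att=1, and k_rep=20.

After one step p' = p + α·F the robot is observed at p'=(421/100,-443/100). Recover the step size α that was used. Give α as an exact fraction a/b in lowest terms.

α = 1/20

F_att = 1·(g−p) = 1·(-16,12) = (-16.0000,12.0000)
o1: d²=10 ≤ ρ²=35; F_rep = 20·(1,-3)/10² = (0.2000,-0.6000)
o2: d²=232 > ρ²=35 → inactive
F = F_att + ΣF_rep = (-15.8000,11.4000)
Δp = p'−p = (-0.7900,0.5700); α = Δx/Fx = (-79/100) / (-79/5) = 1/20
check: Δy/Fy = (57/100) / (57/5) = 1/20 ✓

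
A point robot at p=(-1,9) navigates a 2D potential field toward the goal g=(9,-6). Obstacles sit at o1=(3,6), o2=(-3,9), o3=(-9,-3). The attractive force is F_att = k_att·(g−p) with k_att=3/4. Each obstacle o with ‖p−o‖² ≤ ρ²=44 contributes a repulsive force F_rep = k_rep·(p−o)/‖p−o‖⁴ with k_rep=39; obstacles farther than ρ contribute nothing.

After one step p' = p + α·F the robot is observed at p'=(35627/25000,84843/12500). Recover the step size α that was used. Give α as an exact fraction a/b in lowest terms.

F_att = 3/4·(g−p) = 3/4·(10,-15) = (7.5000,-11.2500)
o1: d²=25 ≤ ρ²=44; F_rep = 39·(-4,3)/25² = (-0.2496,0.1872)
o2: d²=4 ≤ ρ²=44; F_rep = 39·(2,0)/4² = (4.8750,0.0000)
o3: d²=208 > ρ²=44 → inactive
F = F_att + ΣF_rep = (12.1254,-11.0628)
Δp = p'−p = (2.4251,-2.2126); α = Δx/Fx = (60627/25000) / (60627/5000) = 1/5
check: Δy/Fy = (-27657/12500) / (-27657/2500) = 1/5 ✓

α = 1/5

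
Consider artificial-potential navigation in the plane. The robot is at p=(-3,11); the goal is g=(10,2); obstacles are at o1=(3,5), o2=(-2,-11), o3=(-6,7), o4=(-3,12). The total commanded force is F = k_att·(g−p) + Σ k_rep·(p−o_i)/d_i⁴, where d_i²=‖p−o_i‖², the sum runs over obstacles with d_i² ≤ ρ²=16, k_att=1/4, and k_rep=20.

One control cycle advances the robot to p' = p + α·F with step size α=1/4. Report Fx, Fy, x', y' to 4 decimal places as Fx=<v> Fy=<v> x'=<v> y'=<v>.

F_att = 1/4·(g−p) = 1/4·(13,-9) = (3.2500,-2.2500)
o1: d²=72 > ρ²=16 → inactive
o2: d²=485 > ρ²=16 → inactive
o3: d²=25 > ρ²=16 → inactive
o4: d²=1 ≤ ρ²=16; F_rep = 20·(0,-1)/1² = (0.0000,-20.0000)
F = F_att + ΣF_rep = (3.2500,-22.2500)
p' = p + 1/4·F = (-2.1875,5.4375)

Fx=3.2500 Fy=-22.2500 x'=-2.1875 y'=5.4375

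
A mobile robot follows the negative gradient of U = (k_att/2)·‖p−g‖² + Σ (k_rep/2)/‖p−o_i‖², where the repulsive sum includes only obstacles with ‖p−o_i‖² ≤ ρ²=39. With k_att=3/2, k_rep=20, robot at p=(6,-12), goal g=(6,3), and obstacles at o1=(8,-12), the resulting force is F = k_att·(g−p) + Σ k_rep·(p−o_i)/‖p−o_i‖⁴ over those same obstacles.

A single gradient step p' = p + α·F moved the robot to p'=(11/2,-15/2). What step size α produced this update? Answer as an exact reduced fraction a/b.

α = 1/5

F_att = 3/2·(g−p) = 3/2·(0,15) = (0.0000,22.5000)
o1: d²=4 ≤ ρ²=39; F_rep = 20·(-2,0)/4² = (-2.5000,0.0000)
F = F_att + ΣF_rep = (-2.5000,22.5000)
Δp = p'−p = (-0.5000,4.5000); α = Δx/Fx = (-1/2) / (-5/2) = 1/5
check: Δy/Fy = (9/2) / (45/2) = 1/5 ✓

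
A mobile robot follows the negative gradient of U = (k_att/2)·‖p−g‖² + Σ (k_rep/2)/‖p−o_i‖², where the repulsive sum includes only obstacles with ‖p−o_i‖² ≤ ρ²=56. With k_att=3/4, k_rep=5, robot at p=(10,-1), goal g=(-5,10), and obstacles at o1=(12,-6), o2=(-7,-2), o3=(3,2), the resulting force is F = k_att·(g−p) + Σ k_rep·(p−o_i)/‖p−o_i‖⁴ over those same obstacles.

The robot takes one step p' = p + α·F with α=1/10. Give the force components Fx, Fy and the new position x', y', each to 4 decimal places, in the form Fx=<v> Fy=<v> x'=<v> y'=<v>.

Fx=-11.2619 Fy=8.2797 x'=8.8738 y'=-0.1720

F_att = 3/4·(g−p) = 3/4·(-15,11) = (-11.2500,8.2500)
o1: d²=29 ≤ ρ²=56; F_rep = 5·(-2,5)/29² = (-0.0119,0.0297)
o2: d²=290 > ρ²=56 → inactive
o3: d²=58 > ρ²=56 → inactive
F = F_att + ΣF_rep = (-11.2619,8.2797)
p' = p + 1/10·F = (8.8738,-0.1720)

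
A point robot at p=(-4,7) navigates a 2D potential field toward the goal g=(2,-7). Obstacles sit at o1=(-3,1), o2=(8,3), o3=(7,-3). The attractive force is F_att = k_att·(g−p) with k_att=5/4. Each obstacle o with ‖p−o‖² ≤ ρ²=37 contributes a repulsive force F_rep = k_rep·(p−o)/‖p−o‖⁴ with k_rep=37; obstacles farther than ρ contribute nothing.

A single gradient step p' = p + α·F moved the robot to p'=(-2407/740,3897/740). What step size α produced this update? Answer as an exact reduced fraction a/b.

α = 1/10

F_att = 5/4·(g−p) = 5/4·(6,-14) = (7.5000,-17.5000)
o1: d²=37 ≤ ρ²=37; F_rep = 37·(-1,6)/37² = (-0.0270,0.1622)
o2: d²=160 > ρ²=37 → inactive
o3: d²=221 > ρ²=37 → inactive
F = F_att + ΣF_rep = (7.4730,-17.3378)
Δp = p'−p = (0.7473,-1.7338); α = Δx/Fx = (553/740) / (553/74) = 1/10
check: Δy/Fy = (-1283/740) / (-1283/74) = 1/10 ✓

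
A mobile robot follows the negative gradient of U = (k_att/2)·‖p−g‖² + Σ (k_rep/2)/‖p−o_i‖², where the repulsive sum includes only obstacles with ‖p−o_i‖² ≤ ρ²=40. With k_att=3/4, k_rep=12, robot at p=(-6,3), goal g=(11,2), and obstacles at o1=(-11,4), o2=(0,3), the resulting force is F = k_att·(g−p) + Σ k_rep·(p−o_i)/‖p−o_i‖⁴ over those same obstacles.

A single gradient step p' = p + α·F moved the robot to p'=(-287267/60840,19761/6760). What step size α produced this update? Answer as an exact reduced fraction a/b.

F_att = 3/4·(g−p) = 3/4·(17,-1) = (12.7500,-0.7500)
o1: d²=26 ≤ ρ²=40; F_rep = 12·(5,-1)/26² = (0.0888,-0.0178)
o2: d²=36 ≤ ρ²=40; F_rep = 12·(-6,0)/36² = (-0.0556,0.0000)
F = F_att + ΣF_rep = (12.7832,-0.7678)
Δp = p'−p = (1.2783,-0.0768); α = Δx/Fx = (77773/60840) / (77773/6084) = 1/10
check: Δy/Fy = (-519/6760) / (-519/676) = 1/10 ✓

α = 1/10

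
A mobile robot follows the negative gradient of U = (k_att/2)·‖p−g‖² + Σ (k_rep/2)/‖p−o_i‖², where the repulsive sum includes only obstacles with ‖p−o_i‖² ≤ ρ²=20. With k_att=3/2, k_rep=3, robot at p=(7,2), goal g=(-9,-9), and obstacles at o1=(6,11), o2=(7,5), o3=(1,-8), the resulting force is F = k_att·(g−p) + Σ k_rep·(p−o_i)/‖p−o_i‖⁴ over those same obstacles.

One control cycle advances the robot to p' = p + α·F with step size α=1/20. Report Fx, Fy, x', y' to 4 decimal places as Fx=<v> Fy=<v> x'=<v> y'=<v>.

Fx=-24.0000 Fy=-16.6111 x'=5.8000 y'=1.1694

F_att = 3/2·(g−p) = 3/2·(-16,-11) = (-24.0000,-16.5000)
o1: d²=82 > ρ²=20 → inactive
o2: d²=9 ≤ ρ²=20; F_rep = 3·(0,-3)/9² = (0.0000,-0.1111)
o3: d²=136 > ρ²=20 → inactive
F = F_att + ΣF_rep = (-24.0000,-16.6111)
p' = p + 1/20·F = (5.8000,1.1694)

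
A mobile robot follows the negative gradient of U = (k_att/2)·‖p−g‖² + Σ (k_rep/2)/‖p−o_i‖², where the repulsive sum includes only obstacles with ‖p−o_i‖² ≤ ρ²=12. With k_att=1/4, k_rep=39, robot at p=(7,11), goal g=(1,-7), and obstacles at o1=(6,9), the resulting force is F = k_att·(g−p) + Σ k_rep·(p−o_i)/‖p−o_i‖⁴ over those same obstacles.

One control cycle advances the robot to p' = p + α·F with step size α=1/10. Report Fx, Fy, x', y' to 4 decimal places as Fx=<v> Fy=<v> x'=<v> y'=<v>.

Fx=0.0600 Fy=-1.3800 x'=7.0060 y'=10.8620

F_att = 1/4·(g−p) = 1/4·(-6,-18) = (-1.5000,-4.5000)
o1: d²=5 ≤ ρ²=12; F_rep = 39·(1,2)/5² = (1.5600,3.1200)
F = F_att + ΣF_rep = (0.0600,-1.3800)
p' = p + 1/10·F = (7.0060,10.8620)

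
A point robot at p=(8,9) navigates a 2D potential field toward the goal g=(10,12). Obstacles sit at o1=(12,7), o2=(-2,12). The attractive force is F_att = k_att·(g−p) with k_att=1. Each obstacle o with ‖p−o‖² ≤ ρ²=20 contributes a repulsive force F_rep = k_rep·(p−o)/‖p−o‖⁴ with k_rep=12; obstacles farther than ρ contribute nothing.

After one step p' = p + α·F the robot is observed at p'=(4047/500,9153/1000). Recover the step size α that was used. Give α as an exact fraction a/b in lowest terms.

F_att = 1·(g−p) = 1·(2,3) = (2.0000,3.0000)
o1: d²=20 ≤ ρ²=20; F_rep = 12·(-4,2)/20² = (-0.1200,0.0600)
o2: d²=109 > ρ²=20 → inactive
F = F_att + ΣF_rep = (1.8800,3.0600)
Δp = p'−p = (0.0940,0.1530); α = Δx/Fx = (47/500) / (47/25) = 1/20
check: Δy/Fy = (153/1000) / (153/50) = 1/20 ✓

α = 1/20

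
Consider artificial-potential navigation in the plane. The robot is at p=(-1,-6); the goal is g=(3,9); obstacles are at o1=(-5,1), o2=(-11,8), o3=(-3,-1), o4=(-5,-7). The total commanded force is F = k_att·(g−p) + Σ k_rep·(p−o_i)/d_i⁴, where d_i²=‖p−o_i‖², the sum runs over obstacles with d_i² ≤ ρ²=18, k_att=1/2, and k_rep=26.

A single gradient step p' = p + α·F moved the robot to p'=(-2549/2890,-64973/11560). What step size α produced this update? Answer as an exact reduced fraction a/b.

F_att = 1/2·(g−p) = 1/2·(4,15) = (2.0000,7.5000)
o1: d²=65 > ρ²=18 → inactive
o2: d²=296 > ρ²=18 → inactive
o3: d²=29 > ρ²=18 → inactive
o4: d²=17 ≤ ρ²=18; F_rep = 26·(4,1)/17² = (0.3599,0.0900)
F = F_att + ΣF_rep = (2.3599,7.5900)
Δp = p'−p = (0.1180,0.3795); α = Δx/Fx = (341/2890) / (682/289) = 1/20
check: Δy/Fy = (4387/11560) / (4387/578) = 1/20 ✓

α = 1/20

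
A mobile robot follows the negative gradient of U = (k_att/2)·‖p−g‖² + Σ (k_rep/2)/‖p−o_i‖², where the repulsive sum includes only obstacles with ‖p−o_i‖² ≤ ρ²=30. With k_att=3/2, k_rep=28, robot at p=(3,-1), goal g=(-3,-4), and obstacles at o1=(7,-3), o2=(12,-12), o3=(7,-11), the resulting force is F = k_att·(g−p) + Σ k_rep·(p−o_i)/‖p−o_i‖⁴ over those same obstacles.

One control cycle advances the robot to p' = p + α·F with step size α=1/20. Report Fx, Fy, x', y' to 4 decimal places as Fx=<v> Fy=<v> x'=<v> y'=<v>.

Fx=-9.2800 Fy=-4.3600 x'=2.5360 y'=-1.2180

F_att = 3/2·(g−p) = 3/2·(-6,-3) = (-9.0000,-4.5000)
o1: d²=20 ≤ ρ²=30; F_rep = 28·(-4,2)/20² = (-0.2800,0.1400)
o2: d²=202 > ρ²=30 → inactive
o3: d²=116 > ρ²=30 → inactive
F = F_att + ΣF_rep = (-9.2800,-4.3600)
p' = p + 1/20·F = (2.5360,-1.2180)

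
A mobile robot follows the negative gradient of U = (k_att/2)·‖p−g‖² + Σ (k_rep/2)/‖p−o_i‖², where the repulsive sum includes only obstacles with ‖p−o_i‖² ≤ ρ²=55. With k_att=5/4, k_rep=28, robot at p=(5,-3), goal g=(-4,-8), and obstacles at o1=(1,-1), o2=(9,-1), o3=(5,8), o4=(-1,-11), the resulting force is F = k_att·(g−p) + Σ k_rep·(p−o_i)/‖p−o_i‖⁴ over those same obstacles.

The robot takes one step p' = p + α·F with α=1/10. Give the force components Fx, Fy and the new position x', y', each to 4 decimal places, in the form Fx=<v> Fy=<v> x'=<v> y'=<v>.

Fx=-11.2500 Fy=-6.5300 x'=3.8750 y'=-3.6530

F_att = 5/4·(g−p) = 5/4·(-9,-5) = (-11.2500,-6.2500)
o1: d²=20 ≤ ρ²=55; F_rep = 28·(4,-2)/20² = (0.2800,-0.1400)
o2: d²=20 ≤ ρ²=55; F_rep = 28·(-4,-2)/20² = (-0.2800,-0.1400)
o3: d²=121 > ρ²=55 → inactive
o4: d²=100 > ρ²=55 → inactive
F = F_att + ΣF_rep = (-11.2500,-6.5300)
p' = p + 1/10·F = (3.8750,-3.6530)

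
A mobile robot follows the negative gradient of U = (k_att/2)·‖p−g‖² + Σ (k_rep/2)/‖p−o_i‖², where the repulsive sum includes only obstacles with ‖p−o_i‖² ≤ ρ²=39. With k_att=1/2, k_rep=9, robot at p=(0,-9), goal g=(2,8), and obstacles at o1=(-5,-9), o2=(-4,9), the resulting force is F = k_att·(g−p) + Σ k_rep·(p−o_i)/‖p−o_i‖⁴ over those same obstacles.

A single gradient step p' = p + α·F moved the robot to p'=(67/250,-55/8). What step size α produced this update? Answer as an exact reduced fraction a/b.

α = 1/4

F_att = 1/2·(g−p) = 1/2·(2,17) = (1.0000,8.5000)
o1: d²=25 ≤ ρ²=39; F_rep = 9·(5,0)/25² = (0.0720,0.0000)
o2: d²=340 > ρ²=39 → inactive
F = F_att + ΣF_rep = (1.0720,8.5000)
Δp = p'−p = (0.2680,2.1250); α = Δx/Fx = (67/250) / (134/125) = 1/4
check: Δy/Fy = (17/8) / (17/2) = 1/4 ✓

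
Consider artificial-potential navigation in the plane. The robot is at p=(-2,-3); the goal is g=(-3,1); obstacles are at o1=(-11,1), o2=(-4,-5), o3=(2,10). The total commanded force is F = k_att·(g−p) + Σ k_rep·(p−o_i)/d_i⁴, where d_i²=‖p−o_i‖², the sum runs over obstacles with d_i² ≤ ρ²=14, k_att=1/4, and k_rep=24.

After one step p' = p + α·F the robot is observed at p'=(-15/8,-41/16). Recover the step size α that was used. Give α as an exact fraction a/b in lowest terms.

α = 1/4

F_att = 1/4·(g−p) = 1/4·(-1,4) = (-0.2500,1.0000)
o1: d²=97 > ρ²=14 → inactive
o2: d²=8 ≤ ρ²=14; F_rep = 24·(2,2)/8² = (0.7500,0.7500)
o3: d²=185 > ρ²=14 → inactive
F = F_att + ΣF_rep = (0.5000,1.7500)
Δp = p'−p = (0.1250,0.4375); α = Δx/Fx = (1/8) / (1/2) = 1/4
check: Δy/Fy = (7/16) / (7/4) = 1/4 ✓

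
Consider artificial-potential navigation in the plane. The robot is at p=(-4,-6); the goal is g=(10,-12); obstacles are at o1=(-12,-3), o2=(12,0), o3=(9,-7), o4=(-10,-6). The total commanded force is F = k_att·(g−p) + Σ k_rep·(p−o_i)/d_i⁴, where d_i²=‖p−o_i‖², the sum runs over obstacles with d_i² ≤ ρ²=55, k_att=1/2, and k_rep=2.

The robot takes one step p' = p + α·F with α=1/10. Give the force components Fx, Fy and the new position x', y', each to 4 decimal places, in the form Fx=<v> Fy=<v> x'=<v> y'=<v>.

Fx=7.0093 Fy=-3.0000 x'=-3.2991 y'=-6.3000

F_att = 1/2·(g−p) = 1/2·(14,-6) = (7.0000,-3.0000)
o1: d²=73 > ρ²=55 → inactive
o2: d²=292 > ρ²=55 → inactive
o3: d²=170 > ρ²=55 → inactive
o4: d²=36 ≤ ρ²=55; F_rep = 2·(6,0)/36² = (0.0093,0.0000)
F = F_att + ΣF_rep = (7.0093,-3.0000)
p' = p + 1/10·F = (-3.2991,-6.3000)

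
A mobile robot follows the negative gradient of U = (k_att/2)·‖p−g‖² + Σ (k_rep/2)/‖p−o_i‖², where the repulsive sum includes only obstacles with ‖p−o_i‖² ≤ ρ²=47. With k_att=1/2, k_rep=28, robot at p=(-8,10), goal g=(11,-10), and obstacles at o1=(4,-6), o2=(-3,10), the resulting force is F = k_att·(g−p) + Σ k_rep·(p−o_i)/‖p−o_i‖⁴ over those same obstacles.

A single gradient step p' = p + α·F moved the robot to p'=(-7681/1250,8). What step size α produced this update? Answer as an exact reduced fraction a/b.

α = 1/5

F_att = 1/2·(g−p) = 1/2·(19,-20) = (9.5000,-10.0000)
o1: d²=400 > ρ²=47 → inactive
o2: d²=25 ≤ ρ²=47; F_rep = 28·(-5,0)/25² = (-0.2240,0.0000)
F = F_att + ΣF_rep = (9.2760,-10.0000)
Δp = p'−p = (1.8552,-2.0000); α = Δx/Fx = (2319/1250) / (2319/250) = 1/5
check: Δy/Fy = (-2) / (-10) = 1/5 ✓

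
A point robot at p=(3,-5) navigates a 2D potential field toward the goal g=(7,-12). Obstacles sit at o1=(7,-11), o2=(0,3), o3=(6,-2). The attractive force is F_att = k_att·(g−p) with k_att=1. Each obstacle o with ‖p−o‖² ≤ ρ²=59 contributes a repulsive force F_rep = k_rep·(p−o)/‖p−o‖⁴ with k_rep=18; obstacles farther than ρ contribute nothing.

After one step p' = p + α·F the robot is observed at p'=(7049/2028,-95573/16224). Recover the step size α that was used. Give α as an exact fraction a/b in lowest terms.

α = 1/8

F_att = 1·(g−p) = 1·(4,-7) = (4.0000,-7.0000)
o1: d²=52 ≤ ρ²=59; F_rep = 18·(-4,6)/52² = (-0.0266,0.0399)
o2: d²=73 > ρ²=59 → inactive
o3: d²=18 ≤ ρ²=59; F_rep = 18·(-3,-3)/18² = (-0.1667,-0.1667)
F = F_att + ΣF_rep = (3.8067,-7.1267)
Δp = p'−p = (0.4758,-0.8908); α = Δx/Fx = (965/2028) / (1930/507) = 1/8
check: Δy/Fy = (-14453/16224) / (-14453/2028) = 1/8 ✓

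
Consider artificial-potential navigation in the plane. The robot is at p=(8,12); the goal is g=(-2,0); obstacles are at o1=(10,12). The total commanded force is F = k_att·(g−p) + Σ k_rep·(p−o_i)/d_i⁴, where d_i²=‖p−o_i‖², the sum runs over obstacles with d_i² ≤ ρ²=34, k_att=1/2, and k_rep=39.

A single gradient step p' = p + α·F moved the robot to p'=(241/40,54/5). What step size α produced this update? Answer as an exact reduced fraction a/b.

α = 1/5

F_att = 1/2·(g−p) = 1/2·(-10,-12) = (-5.0000,-6.0000)
o1: d²=4 ≤ ρ²=34; F_rep = 39·(-2,0)/4² = (-4.8750,0.0000)
F = F_att + ΣF_rep = (-9.8750,-6.0000)
Δp = p'−p = (-1.9750,-1.2000); α = Δx/Fx = (-79/40) / (-79/8) = 1/5
check: Δy/Fy = (-6/5) / (-6) = 1/5 ✓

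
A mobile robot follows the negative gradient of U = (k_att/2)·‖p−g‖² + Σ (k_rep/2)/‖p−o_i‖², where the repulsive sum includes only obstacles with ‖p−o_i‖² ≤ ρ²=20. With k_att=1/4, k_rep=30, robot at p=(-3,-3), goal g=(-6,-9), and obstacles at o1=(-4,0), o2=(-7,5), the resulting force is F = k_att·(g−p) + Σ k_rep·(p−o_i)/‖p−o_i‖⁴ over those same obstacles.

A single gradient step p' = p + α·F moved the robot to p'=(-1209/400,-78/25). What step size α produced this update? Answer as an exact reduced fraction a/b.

F_att = 1/4·(g−p) = 1/4·(-3,-6) = (-0.7500,-1.5000)
o1: d²=10 ≤ ρ²=20; F_rep = 30·(1,-3)/10² = (0.3000,-0.9000)
o2: d²=80 > ρ²=20 → inactive
F = F_att + ΣF_rep = (-0.4500,-2.4000)
Δp = p'−p = (-0.0225,-0.1200); α = Δx/Fx = (-9/400) / (-9/20) = 1/20
check: Δy/Fy = (-3/25) / (-12/5) = 1/20 ✓

α = 1/20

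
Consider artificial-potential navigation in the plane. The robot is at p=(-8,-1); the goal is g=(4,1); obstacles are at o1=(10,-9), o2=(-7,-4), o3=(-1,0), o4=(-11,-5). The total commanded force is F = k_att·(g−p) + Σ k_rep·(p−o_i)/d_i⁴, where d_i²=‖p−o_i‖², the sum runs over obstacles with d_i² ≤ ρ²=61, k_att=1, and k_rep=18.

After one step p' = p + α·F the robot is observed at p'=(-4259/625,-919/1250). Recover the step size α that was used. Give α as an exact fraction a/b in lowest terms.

F_att = 1·(g−p) = 1·(12,2) = (12.0000,2.0000)
o1: d²=388 > ρ²=61 → inactive
o2: d²=10 ≤ ρ²=61; F_rep = 18·(-1,3)/10² = (-0.1800,0.5400)
o3: d²=50 ≤ ρ²=61; F_rep = 18·(-7,-1)/50² = (-0.0504,-0.0072)
o4: d²=25 ≤ ρ²=61; F_rep = 18·(3,4)/25² = (0.0864,0.1152)
F = F_att + ΣF_rep = (11.8560,2.6480)
Δp = p'−p = (1.1856,0.2648); α = Δx/Fx = (741/625) / (1482/125) = 1/10
check: Δy/Fy = (331/1250) / (331/125) = 1/10 ✓

α = 1/10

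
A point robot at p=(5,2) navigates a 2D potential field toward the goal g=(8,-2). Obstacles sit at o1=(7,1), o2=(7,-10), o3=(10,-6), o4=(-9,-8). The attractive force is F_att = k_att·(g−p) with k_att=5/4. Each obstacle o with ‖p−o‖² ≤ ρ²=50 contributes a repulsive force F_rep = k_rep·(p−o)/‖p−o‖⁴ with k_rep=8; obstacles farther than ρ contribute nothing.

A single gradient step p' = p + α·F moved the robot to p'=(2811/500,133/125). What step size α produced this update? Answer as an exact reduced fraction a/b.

F_att = 5/4·(g−p) = 5/4·(3,-4) = (3.7500,-5.0000)
o1: d²=5 ≤ ρ²=50; F_rep = 8·(-2,1)/5² = (-0.6400,0.3200)
o2: d²=148 > ρ²=50 → inactive
o3: d²=89 > ρ²=50 → inactive
o4: d²=296 > ρ²=50 → inactive
F = F_att + ΣF_rep = (3.1100,-4.6800)
Δp = p'−p = (0.6220,-0.9360); α = Δx/Fx = (311/500) / (311/100) = 1/5
check: Δy/Fy = (-117/125) / (-117/25) = 1/5 ✓

α = 1/5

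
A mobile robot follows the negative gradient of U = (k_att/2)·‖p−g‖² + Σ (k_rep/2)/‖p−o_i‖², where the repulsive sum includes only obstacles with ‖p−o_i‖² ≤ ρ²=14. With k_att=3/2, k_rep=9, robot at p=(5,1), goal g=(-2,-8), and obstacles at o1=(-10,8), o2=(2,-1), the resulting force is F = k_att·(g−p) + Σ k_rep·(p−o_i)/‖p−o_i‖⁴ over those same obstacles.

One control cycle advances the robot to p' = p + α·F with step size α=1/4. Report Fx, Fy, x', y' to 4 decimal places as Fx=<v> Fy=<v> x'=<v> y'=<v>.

F_att = 3/2·(g−p) = 3/2·(-7,-9) = (-10.5000,-13.5000)
o1: d²=274 > ρ²=14 → inactive
o2: d²=13 ≤ ρ²=14; F_rep = 9·(3,2)/13² = (0.1598,0.1065)
F = F_att + ΣF_rep = (-10.3402,-13.3935)
p' = p + 1/4·F = (2.4149,-2.3484)

Fx=-10.3402 Fy=-13.3935 x'=2.4149 y'=-2.3484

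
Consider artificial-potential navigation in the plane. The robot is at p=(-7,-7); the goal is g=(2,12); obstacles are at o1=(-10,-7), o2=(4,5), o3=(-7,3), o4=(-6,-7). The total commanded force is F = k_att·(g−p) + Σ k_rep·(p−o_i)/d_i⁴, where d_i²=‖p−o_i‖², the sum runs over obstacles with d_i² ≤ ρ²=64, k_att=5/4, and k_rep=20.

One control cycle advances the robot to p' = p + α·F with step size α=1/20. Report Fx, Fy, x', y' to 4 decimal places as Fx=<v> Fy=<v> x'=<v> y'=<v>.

F_att = 5/4·(g−p) = 5/4·(9,19) = (11.2500,23.7500)
o1: d²=9 ≤ ρ²=64; F_rep = 20·(3,0)/9² = (0.7407,0.0000)
o2: d²=265 > ρ²=64 → inactive
o3: d²=100 > ρ²=64 → inactive
o4: d²=1 ≤ ρ²=64; F_rep = 20·(-1,0)/1² = (-20.0000,0.0000)
F = F_att + ΣF_rep = (-8.0093,23.7500)
p' = p + 1/20·F = (-7.4005,-5.8125)

Fx=-8.0093 Fy=23.7500 x'=-7.4005 y'=-5.8125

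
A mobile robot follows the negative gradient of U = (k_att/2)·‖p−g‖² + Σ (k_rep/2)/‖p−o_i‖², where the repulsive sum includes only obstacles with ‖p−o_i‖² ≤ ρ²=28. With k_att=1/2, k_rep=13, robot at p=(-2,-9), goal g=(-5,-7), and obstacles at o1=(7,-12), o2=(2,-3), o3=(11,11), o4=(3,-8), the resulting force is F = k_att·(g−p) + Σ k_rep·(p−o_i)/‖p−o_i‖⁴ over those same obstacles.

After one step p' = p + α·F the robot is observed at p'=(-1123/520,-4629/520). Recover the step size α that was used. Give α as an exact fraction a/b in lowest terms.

α = 1/10

F_att = 1/2·(g−p) = 1/2·(-3,2) = (-1.5000,1.0000)
o1: d²=90 > ρ²=28 → inactive
o2: d²=52 > ρ²=28 → inactive
o3: d²=569 > ρ²=28 → inactive
o4: d²=26 ≤ ρ²=28; F_rep = 13·(-5,-1)/26² = (-0.0962,-0.0192)
F = F_att + ΣF_rep = (-1.5962,0.9808)
Δp = p'−p = (-0.1596,0.0981); α = Δx/Fx = (-83/520) / (-83/52) = 1/10
check: Δy/Fy = (51/520) / (51/52) = 1/10 ✓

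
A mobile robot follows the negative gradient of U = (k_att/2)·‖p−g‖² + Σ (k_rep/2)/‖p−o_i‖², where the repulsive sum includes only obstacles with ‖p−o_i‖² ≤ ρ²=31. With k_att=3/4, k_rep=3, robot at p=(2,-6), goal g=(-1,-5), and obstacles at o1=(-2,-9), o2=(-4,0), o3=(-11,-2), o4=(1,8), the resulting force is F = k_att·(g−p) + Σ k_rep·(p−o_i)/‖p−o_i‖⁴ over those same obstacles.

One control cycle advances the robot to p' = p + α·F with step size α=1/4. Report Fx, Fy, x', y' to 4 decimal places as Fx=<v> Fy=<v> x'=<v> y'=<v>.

F_att = 3/4·(g−p) = 3/4·(-3,1) = (-2.2500,0.7500)
o1: d²=25 ≤ ρ²=31; F_rep = 3·(4,3)/25² = (0.0192,0.0144)
o2: d²=72 > ρ²=31 → inactive
o3: d²=185 > ρ²=31 → inactive
o4: d²=197 > ρ²=31 → inactive
F = F_att + ΣF_rep = (-2.2308,0.7644)
p' = p + 1/4·F = (1.4423,-5.8089)

Fx=-2.2308 Fy=0.7644 x'=1.4423 y'=-5.8089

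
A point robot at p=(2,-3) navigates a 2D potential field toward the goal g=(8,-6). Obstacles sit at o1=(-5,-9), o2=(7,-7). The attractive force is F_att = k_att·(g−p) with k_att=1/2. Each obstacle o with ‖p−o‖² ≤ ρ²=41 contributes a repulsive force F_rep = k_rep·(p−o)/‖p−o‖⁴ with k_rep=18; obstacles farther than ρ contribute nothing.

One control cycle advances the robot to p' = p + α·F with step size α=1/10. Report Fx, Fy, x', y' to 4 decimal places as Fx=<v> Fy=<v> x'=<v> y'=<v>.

F_att = 1/2·(g−p) = 1/2·(6,-3) = (3.0000,-1.5000)
o1: d²=85 > ρ²=41 → inactive
o2: d²=41 ≤ ρ²=41; F_rep = 18·(-5,4)/41² = (-0.0535,0.0428)
F = F_att + ΣF_rep = (2.9465,-1.4572)
p' = p + 1/10·F = (2.2946,-3.1457)

Fx=2.9465 Fy=-1.4572 x'=2.2946 y'=-3.1457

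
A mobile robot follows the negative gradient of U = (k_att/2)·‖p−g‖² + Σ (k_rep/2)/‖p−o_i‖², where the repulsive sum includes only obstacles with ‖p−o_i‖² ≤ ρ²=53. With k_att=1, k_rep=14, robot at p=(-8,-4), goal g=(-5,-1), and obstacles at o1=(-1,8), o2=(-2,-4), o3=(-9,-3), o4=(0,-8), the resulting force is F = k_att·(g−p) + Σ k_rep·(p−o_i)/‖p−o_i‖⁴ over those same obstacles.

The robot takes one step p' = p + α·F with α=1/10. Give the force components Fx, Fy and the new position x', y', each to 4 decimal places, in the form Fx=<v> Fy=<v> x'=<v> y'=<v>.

Fx=6.4352 Fy=-0.5000 x'=-7.3565 y'=-4.0500

F_att = 1·(g−p) = 1·(3,3) = (3.0000,3.0000)
o1: d²=193 > ρ²=53 → inactive
o2: d²=36 ≤ ρ²=53; F_rep = 14·(-6,0)/36² = (-0.0648,0.0000)
o3: d²=2 ≤ ρ²=53; F_rep = 14·(1,-1)/2² = (3.5000,-3.5000)
o4: d²=80 > ρ²=53 → inactive
F = F_att + ΣF_rep = (6.4352,-0.5000)
p' = p + 1/10·F = (-7.3565,-4.0500)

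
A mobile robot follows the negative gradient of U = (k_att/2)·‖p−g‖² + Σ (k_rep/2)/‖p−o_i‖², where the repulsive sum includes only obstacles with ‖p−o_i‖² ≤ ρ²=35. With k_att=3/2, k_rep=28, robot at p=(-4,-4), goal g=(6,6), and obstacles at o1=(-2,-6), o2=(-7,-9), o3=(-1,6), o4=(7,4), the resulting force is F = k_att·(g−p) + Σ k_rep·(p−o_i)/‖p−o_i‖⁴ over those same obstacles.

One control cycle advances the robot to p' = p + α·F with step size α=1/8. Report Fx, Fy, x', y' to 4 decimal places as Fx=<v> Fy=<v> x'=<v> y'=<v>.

F_att = 3/2·(g−p) = 3/2·(10,10) = (15.0000,15.0000)
o1: d²=8 ≤ ρ²=35; F_rep = 28·(-2,2)/8² = (-0.8750,0.8750)
o2: d²=34 ≤ ρ²=35; F_rep = 28·(3,5)/34² = (0.0727,0.1211)
o3: d²=109 > ρ²=35 → inactive
o4: d²=185 > ρ²=35 → inactive
F = F_att + ΣF_rep = (14.1977,15.9961)
p' = p + 1/8·F = (-2.2253,-2.0005)

Fx=14.1977 Fy=15.9961 x'=-2.2253 y'=-2.0005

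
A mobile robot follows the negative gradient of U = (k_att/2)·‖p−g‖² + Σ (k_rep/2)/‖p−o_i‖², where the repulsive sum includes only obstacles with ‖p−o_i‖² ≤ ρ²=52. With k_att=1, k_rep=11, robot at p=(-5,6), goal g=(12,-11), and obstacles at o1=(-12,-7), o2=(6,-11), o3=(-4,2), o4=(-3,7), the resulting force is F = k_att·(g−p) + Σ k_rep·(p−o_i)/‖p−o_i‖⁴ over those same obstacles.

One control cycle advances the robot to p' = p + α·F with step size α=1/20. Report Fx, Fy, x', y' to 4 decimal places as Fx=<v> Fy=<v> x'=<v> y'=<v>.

F_att = 1·(g−p) = 1·(17,-17) = (17.0000,-17.0000)
o1: d²=218 > ρ²=52 → inactive
o2: d²=410 > ρ²=52 → inactive
o3: d²=17 ≤ ρ²=52; F_rep = 11·(-1,4)/17² = (-0.0381,0.1522)
o4: d²=5 ≤ ρ²=52; F_rep = 11·(-2,-1)/5² = (-0.8800,-0.4400)
F = F_att + ΣF_rep = (16.0819,-17.2878)
p' = p + 1/20·F = (-4.1959,5.1356)

Fx=16.0819 Fy=-17.2878 x'=-4.1959 y'=5.1356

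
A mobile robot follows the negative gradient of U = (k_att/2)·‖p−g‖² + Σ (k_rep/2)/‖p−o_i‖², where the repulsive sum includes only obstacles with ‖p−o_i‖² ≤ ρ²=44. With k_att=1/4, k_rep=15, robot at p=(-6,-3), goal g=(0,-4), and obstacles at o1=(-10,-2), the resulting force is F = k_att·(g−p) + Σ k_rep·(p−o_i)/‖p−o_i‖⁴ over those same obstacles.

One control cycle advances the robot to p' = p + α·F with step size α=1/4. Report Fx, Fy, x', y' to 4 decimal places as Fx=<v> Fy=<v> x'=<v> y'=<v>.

Fx=1.7076 Fy=-0.3019 x'=-5.5731 y'=-3.0755

F_att = 1/4·(g−p) = 1/4·(6,-1) = (1.5000,-0.2500)
o1: d²=17 ≤ ρ²=44; F_rep = 15·(4,-1)/17² = (0.2076,-0.0519)
F = F_att + ΣF_rep = (1.7076,-0.3019)
p' = p + 1/4·F = (-5.5731,-3.0755)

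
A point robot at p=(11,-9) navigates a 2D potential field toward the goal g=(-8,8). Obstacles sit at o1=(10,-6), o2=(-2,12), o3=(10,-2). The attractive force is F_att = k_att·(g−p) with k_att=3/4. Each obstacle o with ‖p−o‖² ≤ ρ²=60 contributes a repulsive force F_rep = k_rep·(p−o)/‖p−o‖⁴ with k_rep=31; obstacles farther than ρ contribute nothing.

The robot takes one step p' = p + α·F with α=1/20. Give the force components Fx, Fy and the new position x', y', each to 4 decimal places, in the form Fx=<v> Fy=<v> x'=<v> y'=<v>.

Fx=-13.9276 Fy=11.7332 x'=10.3036 y'=-8.4133

F_att = 3/4·(g−p) = 3/4·(-19,17) = (-14.2500,12.7500)
o1: d²=10 ≤ ρ²=60; F_rep = 31·(1,-3)/10² = (0.3100,-0.9300)
o2: d²=610 > ρ²=60 → inactive
o3: d²=50 ≤ ρ²=60; F_rep = 31·(1,-7)/50² = (0.0124,-0.0868)
F = F_att + ΣF_rep = (-13.9276,11.7332)
p' = p + 1/20·F = (10.3036,-8.4133)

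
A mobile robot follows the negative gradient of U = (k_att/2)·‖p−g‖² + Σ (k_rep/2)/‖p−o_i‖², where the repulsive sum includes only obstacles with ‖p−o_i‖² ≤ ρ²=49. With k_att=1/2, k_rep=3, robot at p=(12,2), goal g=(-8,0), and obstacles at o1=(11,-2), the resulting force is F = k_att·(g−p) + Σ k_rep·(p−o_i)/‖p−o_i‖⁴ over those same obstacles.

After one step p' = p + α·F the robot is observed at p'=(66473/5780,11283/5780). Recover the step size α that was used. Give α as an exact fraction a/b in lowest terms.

α = 1/20

F_att = 1/2·(g−p) = 1/2·(-20,-2) = (-10.0000,-1.0000)
o1: d²=17 ≤ ρ²=49; F_rep = 3·(1,4)/17² = (0.0104,0.0415)
F = F_att + ΣF_rep = (-9.9896,-0.9585)
Δp = p'−p = (-0.4995,-0.0479); α = Δx/Fx = (-2887/5780) / (-2887/289) = 1/20
check: Δy/Fy = (-277/5780) / (-277/289) = 1/20 ✓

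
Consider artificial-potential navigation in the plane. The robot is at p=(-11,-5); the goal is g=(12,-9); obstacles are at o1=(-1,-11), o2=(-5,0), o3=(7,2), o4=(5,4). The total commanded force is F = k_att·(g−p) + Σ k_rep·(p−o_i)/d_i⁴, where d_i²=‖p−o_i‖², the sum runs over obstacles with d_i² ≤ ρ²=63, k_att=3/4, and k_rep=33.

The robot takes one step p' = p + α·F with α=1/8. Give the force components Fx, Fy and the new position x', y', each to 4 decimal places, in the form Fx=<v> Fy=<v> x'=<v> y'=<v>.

F_att = 3/4·(g−p) = 3/4·(23,-4) = (17.2500,-3.0000)
o1: d²=136 > ρ²=63 → inactive
o2: d²=61 ≤ ρ²=63; F_rep = 33·(-6,-5)/61² = (-0.0532,-0.0443)
o3: d²=373 > ρ²=63 → inactive
o4: d²=337 > ρ²=63 → inactive
F = F_att + ΣF_rep = (17.1968,-3.0443)
p' = p + 1/8·F = (-8.8504,-5.3805)

Fx=17.1968 Fy=-3.0443 x'=-8.8504 y'=-5.3805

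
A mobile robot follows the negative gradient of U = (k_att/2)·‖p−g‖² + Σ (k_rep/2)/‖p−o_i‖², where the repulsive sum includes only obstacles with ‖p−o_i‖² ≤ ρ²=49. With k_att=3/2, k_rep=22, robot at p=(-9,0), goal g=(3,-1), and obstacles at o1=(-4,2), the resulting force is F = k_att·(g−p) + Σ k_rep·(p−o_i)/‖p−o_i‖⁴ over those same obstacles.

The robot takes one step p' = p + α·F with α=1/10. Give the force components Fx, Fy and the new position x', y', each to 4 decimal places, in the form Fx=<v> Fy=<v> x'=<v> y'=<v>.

F_att = 3/2·(g−p) = 3/2·(12,-1) = (18.0000,-1.5000)
o1: d²=29 ≤ ρ²=49; F_rep = 22·(-5,-2)/29² = (-0.1308,-0.0523)
F = F_att + ΣF_rep = (17.8692,-1.5523)
p' = p + 1/10·F = (-7.2131,-0.1552)

Fx=17.8692 Fy=-1.5523 x'=-7.2131 y'=-0.1552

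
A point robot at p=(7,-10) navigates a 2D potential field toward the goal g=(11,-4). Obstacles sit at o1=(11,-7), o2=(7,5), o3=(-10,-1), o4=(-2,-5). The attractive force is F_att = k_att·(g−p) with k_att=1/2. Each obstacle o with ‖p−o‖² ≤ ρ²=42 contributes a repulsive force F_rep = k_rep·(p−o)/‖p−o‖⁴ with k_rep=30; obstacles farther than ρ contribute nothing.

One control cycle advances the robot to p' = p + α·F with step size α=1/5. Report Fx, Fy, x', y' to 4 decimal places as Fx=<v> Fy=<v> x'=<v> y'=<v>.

F_att = 1/2·(g−p) = 1/2·(4,6) = (2.0000,3.0000)
o1: d²=25 ≤ ρ²=42; F_rep = 30·(-4,-3)/25² = (-0.1920,-0.1440)
o2: d²=225 > ρ²=42 → inactive
o3: d²=370 > ρ²=42 → inactive
o4: d²=106 > ρ²=42 → inactive
F = F_att + ΣF_rep = (1.8080,2.8560)
p' = p + 1/5·F = (7.3616,-9.4288)

Fx=1.8080 Fy=2.8560 x'=7.3616 y'=-9.4288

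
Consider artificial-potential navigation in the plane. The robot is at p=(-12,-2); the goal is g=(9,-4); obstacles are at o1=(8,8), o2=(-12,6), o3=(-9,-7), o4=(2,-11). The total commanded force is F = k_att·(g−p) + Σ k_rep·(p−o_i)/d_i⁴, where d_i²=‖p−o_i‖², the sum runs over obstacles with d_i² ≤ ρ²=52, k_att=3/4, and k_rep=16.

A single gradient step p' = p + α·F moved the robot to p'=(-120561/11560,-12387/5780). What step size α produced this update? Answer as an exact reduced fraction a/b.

F_att = 3/4·(g−p) = 3/4·(21,-2) = (15.7500,-1.5000)
o1: d²=500 > ρ²=52 → inactive
o2: d²=64 > ρ²=52 → inactive
o3: d²=34 ≤ ρ²=52; F_rep = 16·(-3,5)/34² = (-0.0415,0.0692)
o4: d²=277 > ρ²=52 → inactive
F = F_att + ΣF_rep = (15.7085,-1.4308)
Δp = p'−p = (1.5708,-0.1431); α = Δx/Fx = (18159/11560) / (18159/1156) = 1/10
check: Δy/Fy = (-827/5780) / (-827/578) = 1/10 ✓

α = 1/10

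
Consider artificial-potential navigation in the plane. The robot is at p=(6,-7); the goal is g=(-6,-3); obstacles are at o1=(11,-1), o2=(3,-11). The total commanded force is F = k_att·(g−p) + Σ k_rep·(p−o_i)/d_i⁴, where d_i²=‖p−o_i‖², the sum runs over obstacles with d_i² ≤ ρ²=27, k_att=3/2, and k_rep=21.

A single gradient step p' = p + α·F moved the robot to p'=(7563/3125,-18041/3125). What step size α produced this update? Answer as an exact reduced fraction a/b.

F_att = 3/2·(g−p) = 3/2·(-12,4) = (-18.0000,6.0000)
o1: d²=61 > ρ²=27 → inactive
o2: d²=25 ≤ ρ²=27; F_rep = 21·(3,4)/25² = (0.1008,0.1344)
F = F_att + ΣF_rep = (-17.8992,6.1344)
Δp = p'−p = (-3.5798,1.2269); α = Δx/Fx = (-11187/3125) / (-11187/625) = 1/5
check: Δy/Fy = (3834/3125) / (3834/625) = 1/5 ✓

α = 1/5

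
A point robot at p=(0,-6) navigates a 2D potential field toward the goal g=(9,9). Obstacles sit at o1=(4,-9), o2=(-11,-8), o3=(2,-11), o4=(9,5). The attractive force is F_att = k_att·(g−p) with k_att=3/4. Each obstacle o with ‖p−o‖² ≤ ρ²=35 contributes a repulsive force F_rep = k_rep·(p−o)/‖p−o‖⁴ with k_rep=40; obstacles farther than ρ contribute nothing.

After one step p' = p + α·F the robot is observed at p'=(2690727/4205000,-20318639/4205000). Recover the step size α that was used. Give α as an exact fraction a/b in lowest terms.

F_att = 3/4·(g−p) = 3/4·(9,15) = (6.7500,11.2500)
o1: d²=25 ≤ ρ²=35; F_rep = 40·(-4,3)/25² = (-0.2560,0.1920)
o2: d²=125 > ρ²=35 → inactive
o3: d²=29 ≤ ρ²=35; F_rep = 40·(-2,5)/29² = (-0.0951,0.2378)
o4: d²=202 > ρ²=35 → inactive
F = F_att + ΣF_rep = (6.3989,11.6798)
Δp = p'−p = (0.6399,1.1680); α = Δx/Fx = (2690727/4205000) / (2690727/420500) = 1/10
check: Δy/Fy = (4911361/4205000) / (4911361/420500) = 1/10 ✓

α = 1/10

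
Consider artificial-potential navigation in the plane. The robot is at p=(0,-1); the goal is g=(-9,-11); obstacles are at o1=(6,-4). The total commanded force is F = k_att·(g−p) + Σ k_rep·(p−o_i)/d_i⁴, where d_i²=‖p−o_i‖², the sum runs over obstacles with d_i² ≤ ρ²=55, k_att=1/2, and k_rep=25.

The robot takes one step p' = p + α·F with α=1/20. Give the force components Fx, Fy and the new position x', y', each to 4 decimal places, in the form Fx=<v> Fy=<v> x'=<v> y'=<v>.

F_att = 1/2·(g−p) = 1/2·(-9,-10) = (-4.5000,-5.0000)
o1: d²=45 ≤ ρ²=55; F_rep = 25·(-6,3)/45² = (-0.0741,0.0370)
F = F_att + ΣF_rep = (-4.5741,-4.9630)
p' = p + 1/20·F = (-0.2287,-1.2481)

Fx=-4.5741 Fy=-4.9630 x'=-0.2287 y'=-1.2481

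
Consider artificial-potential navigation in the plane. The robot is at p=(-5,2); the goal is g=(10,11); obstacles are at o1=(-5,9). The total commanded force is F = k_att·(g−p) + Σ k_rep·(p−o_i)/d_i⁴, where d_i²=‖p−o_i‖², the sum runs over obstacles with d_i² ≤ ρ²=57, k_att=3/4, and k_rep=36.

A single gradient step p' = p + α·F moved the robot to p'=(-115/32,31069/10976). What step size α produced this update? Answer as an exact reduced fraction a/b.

α = 1/8

F_att = 3/4·(g−p) = 3/4·(15,9) = (11.2500,6.7500)
o1: d²=49 ≤ ρ²=57; F_rep = 36·(0,-7)/49² = (0.0000,-0.1050)
F = F_att + ΣF_rep = (11.2500,6.6450)
Δp = p'−p = (1.4062,0.8306); α = Δx/Fx = (45/32) / (45/4) = 1/8
check: Δy/Fy = (9117/10976) / (9117/1372) = 1/8 ✓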